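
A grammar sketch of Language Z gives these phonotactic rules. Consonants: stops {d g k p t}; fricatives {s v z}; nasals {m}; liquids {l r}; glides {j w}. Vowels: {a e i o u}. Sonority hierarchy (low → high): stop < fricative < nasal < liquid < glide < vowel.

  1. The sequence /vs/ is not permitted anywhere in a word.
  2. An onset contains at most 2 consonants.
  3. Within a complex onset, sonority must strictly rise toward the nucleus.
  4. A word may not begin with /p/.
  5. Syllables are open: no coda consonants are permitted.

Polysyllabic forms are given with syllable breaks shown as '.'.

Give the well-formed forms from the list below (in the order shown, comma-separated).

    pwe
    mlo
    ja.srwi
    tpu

pwe — violates constraint 4: word begins with /p/ → ill-formed
mlo — σ1 onset /ml/ (3→4 rises), coda /∅/ ok → well-formed
ja.srwi — violates constraint 2: syllable 2 onset /srw/ has 3 consonants (> 2) → ill-formed
tpu — violates constraint 3: syllable 1 onset /tp/: /t/ (stop, 1) → /p/ (stop, 1) does not rise → ill-formed

mlo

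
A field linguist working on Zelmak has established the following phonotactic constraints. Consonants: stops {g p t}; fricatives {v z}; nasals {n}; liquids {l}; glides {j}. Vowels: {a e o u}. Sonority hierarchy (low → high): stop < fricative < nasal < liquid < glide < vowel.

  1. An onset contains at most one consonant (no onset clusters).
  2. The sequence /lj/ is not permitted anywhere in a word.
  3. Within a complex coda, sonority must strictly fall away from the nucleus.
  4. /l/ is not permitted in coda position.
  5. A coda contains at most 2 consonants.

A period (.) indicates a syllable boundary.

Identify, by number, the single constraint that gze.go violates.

gze.go: syllable 1 onset /gz/ has 2 consonants (> 1).
This is a violation of constraint 1: "An onset contains at most one consonant (no onset clusters)."
The remaining constraints (2, 3, 4, 5) are satisfied.

1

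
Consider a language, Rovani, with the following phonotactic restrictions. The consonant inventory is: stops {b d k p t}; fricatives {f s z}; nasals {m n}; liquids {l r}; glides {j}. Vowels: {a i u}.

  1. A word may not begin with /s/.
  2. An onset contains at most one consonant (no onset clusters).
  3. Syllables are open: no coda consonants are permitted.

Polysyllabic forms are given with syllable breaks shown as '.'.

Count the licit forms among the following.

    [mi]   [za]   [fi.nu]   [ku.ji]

[mi] — σ1 onset /m/, coda /∅/ ok → licit
[za] — σ1 onset /z/, coda /∅/ ok → licit
[fi.nu] — σ1 onset /f/, coda /∅/ ok; σ2 onset /n/, coda /∅/ ok → licit
[ku.ji] — σ1 onset /k/, coda /∅/ ok; σ2 onset /j/, coda /∅/ ok → licit
Licit: [mi], [za], [fi.nu], [ku.ji] → 4.

4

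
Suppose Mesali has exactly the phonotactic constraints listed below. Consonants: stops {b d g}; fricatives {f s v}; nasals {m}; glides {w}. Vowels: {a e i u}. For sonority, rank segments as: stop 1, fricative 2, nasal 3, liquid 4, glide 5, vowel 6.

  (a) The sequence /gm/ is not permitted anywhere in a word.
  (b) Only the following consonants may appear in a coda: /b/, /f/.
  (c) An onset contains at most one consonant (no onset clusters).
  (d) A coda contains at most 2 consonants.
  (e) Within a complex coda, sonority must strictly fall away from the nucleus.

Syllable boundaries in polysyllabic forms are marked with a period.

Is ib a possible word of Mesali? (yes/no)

yes

ib — σ1 onset /∅/, coda /b/ ok → licit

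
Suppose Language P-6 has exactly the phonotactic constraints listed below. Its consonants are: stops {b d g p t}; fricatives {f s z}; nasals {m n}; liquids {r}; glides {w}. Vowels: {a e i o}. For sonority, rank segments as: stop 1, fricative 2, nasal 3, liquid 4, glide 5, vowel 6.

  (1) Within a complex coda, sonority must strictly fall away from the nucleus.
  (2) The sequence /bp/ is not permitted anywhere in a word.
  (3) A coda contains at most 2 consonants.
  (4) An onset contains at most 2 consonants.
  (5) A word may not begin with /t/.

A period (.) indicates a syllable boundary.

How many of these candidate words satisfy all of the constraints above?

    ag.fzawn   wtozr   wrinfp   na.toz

ag.fzawn — σ1 onset /∅/, coda /g/ ok; σ2 onset /fz/ (2C), coda /wn/ (5→3 falls) ok → phonotactically legal
wtozr — violates constraint 1: syllable 1 coda /zr/: /z/ (fricative, 2) → /r/ (liquid, 4) does not fall → phonotactically illegal
wrinfp — violates constraint 3: syllable 1 coda /nfp/ has 3 consonants (> 2) → phonotactically illegal
na.toz — σ1 onset /n/, coda /∅/ ok; σ2 onset /t/, coda /z/ ok → phonotactically legal
Phonotactically legal: ag.fzawn, na.toz → 2.

2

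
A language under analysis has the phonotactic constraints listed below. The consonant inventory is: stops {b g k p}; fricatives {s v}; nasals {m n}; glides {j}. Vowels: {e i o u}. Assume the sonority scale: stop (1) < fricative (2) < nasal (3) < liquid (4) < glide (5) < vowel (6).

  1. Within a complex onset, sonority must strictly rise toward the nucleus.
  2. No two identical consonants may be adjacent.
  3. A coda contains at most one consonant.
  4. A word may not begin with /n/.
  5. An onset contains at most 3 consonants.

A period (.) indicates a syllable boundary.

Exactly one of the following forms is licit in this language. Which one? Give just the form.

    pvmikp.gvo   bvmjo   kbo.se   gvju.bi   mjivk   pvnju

pvmikp.gvo — violates constraint 3: syllable 1 coda /kp/ has 2 consonants (> 1) → illicit
bvmjo — violates constraint 5: syllable 1 onset /bvmj/ has 4 consonants (> 3) → illicit
kbo.se — violates constraint 1: syllable 1 onset /kb/: /k/ (stop, 1) → /b/ (stop, 1) does not rise → illicit
gvju.bi — σ1 onset /gvj/ (1→2→5 rises), coda /∅/ ok; σ2 onset /b/, coda /∅/ ok → licit
mjivk — violates constraint 3: syllable 1 coda /vk/ has 2 consonants (> 1) → illicit
pvnju — violates constraint 5: syllable 1 onset /pvnj/ has 4 consonants (> 3) → illicit

gvju.bi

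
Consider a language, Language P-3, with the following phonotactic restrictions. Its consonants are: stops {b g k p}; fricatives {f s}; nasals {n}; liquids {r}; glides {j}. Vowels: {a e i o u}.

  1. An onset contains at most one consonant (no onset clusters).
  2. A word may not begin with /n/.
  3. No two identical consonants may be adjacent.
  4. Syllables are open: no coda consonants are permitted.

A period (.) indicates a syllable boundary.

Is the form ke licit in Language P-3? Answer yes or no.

yes

ke — σ1 onset /k/, coda /∅/ ok → licit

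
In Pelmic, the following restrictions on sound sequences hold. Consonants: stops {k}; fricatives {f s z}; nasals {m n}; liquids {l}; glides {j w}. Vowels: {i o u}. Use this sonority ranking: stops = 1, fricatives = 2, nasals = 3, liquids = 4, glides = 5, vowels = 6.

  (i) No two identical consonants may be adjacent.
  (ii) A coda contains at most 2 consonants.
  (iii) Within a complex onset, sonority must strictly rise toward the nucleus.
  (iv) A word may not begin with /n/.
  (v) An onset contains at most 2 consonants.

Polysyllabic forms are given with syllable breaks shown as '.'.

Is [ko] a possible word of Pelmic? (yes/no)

yes

[ko] — σ1 onset /k/, coda /∅/ ok → well-formed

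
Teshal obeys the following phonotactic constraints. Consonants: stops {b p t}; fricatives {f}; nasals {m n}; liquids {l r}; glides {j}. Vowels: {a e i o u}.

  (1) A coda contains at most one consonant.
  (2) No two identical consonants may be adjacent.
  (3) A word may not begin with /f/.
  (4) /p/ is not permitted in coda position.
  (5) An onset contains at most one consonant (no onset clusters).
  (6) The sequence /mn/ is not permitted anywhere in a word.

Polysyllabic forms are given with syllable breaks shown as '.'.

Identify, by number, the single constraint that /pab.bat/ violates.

2

/pab.bat/: adjacent identical consonants /bb/.
This is a violation of constraint 2: "No two identical consonants may be adjacent."
The remaining constraints (1, 3, 4, 5, 6) are satisfied.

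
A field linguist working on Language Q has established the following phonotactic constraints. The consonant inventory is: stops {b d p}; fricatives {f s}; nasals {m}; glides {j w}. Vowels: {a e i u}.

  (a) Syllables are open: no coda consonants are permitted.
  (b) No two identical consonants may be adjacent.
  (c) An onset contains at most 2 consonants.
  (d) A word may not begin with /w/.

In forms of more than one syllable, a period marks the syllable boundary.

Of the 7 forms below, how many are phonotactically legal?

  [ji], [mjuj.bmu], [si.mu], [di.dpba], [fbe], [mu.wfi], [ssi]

[ji] — σ1 onset /j/, coda /∅/ ok → phonotactically legal
[mjuj.bmu] — violates constraint (a): syllable 1 coda /j/ has 1 consonant (> 0) → phonotactically illegal
[si.mu] — σ1 onset /s/, coda /∅/ ok; σ2 onset /m/, coda /∅/ ok → phonotactically legal
[di.dpba] — violates constraint (c): syllable 2 onset /dpb/ has 3 consonants (> 2) → phonotactically illegal
[fbe] — σ1 onset /fb/ (2C), coda /∅/ ok → phonotactically legal
[mu.wfi] — σ1 onset /m/, coda /∅/ ok; σ2 onset /wf/ (2C), coda /∅/ ok → phonotactically legal
[ssi] — violates constraint (b): adjacent identical consonants /ss/ → phonotactically illegal
Phonotactically legal: [ji], [si.mu], [fbe], [mu.wfi] → 4.

4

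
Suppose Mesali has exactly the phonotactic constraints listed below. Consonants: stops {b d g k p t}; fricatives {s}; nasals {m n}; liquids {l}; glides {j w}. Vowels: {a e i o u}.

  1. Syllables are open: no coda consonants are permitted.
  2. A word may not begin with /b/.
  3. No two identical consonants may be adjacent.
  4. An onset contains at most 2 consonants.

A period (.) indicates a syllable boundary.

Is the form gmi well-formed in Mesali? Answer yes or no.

yes

gmi — σ1 onset /gm/ (2C), coda /∅/ ok → well-formed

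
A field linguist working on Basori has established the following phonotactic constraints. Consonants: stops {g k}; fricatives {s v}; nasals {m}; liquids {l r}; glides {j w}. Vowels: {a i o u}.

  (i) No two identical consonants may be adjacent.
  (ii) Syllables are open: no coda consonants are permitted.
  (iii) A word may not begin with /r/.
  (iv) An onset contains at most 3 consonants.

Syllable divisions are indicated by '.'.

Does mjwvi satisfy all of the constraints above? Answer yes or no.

mjwvi — violates constraint (iv): syllable 1 onset /mjwv/ has 4 consonants (> 3) → ill-formed

no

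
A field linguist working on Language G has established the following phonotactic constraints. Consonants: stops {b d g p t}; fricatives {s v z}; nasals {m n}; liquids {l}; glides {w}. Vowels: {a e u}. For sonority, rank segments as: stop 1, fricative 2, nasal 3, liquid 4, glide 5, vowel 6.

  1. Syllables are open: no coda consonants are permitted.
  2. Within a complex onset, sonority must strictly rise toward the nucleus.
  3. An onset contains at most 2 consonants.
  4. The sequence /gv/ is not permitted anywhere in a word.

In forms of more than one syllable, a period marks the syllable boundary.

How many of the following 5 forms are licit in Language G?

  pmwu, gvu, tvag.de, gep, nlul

pmwu — violates constraint 3: syllable 1 onset /pmw/ has 3 consonants (> 2) → illicit
gvu — violates constraint 4: contains banned sequence /gv/ → illicit
tvag.de — violates constraint 1: syllable 1 coda /g/ has 1 consonant (> 0) → illicit
gep — violates constraint 1: syllable 1 coda /p/ has 1 consonant (> 0) → illicit
nlul — violates constraint 1: syllable 1 coda /l/ has 1 consonant (> 0) → illicit
No form is licit → 0.

0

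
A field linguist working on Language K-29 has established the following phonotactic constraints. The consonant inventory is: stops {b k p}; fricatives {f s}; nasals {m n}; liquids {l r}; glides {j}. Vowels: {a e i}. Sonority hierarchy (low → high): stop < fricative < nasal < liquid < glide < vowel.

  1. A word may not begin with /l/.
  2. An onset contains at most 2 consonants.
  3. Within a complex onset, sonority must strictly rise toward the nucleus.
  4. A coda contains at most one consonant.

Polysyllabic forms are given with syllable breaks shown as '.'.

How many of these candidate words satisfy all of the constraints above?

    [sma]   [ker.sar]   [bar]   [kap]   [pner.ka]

5

[sma] — σ1 onset /sm/ (2→3 rises), coda /∅/ ok → permitted
[ker.sar] — σ1 onset /k/, coda /r/ ok; σ2 onset /s/, coda /r/ ok → permitted
[bar] — σ1 onset /b/, coda /r/ ok → permitted
[kap] — σ1 onset /k/, coda /p/ ok → permitted
[pner.ka] — σ1 onset /pn/ (1→3 rises), coda /r/ ok; σ2 onset /k/, coda /∅/ ok → permitted
Permitted: [sma], [ker.sar], [bar], [kap], [pner.ka] → 5.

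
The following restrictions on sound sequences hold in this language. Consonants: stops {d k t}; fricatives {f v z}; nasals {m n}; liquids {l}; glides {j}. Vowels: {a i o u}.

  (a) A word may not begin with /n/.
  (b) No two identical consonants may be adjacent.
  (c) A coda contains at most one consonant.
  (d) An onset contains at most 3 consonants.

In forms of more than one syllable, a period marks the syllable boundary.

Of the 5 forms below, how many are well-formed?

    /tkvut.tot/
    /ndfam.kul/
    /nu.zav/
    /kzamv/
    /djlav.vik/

/tkvut.tot/ — violates constraint (b): adjacent identical consonants /tt/ → ill-formed
/ndfam.kul/ — violates constraint (a): word begins with /n/ → ill-formed
/nu.zav/ — violates constraint (a): word begins with /n/ → ill-formed
/kzamv/ — violates constraint (c): syllable 1 coda /mv/ has 2 consonants (> 1) → ill-formed
/djlav.vik/ — violates constraint (b): adjacent identical consonants /vv/ → ill-formed
No form is well-formed → 0.

0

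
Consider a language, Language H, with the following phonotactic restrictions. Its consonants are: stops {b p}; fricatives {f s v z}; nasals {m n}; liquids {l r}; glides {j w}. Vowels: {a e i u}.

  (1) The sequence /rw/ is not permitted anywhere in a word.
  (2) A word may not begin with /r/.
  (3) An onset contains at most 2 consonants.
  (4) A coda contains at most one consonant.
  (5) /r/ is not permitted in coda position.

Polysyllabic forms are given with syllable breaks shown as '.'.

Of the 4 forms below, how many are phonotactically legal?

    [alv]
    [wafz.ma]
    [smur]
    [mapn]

[alv] — violates constraint 4: syllable 1 coda /lv/ has 2 consonants (> 1) → phonotactically illegal
[wafz.ma] — violates constraint 4: syllable 1 coda /fz/ has 2 consonants (> 1) → phonotactically illegal
[smur] — violates constraint 5: syllable 1 coda contains /r/ → phonotactically illegal
[mapn] — violates constraint 4: syllable 1 coda /pn/ has 2 consonants (> 1) → phonotactically illegal
No form is phonotactically legal → 0.

0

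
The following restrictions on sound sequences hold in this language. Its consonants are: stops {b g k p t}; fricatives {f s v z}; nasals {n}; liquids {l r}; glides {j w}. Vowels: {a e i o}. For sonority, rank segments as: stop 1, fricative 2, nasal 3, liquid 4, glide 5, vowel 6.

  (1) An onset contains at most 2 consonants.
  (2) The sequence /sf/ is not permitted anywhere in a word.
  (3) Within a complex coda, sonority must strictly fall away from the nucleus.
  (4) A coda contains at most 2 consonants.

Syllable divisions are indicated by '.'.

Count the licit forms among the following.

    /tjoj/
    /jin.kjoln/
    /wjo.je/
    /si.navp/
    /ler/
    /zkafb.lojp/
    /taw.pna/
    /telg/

8

/tjoj/ — σ1 onset /tj/ (2C), coda /j/ ok → licit
/jin.kjoln/ — σ1 onset /j/, coda /n/ ok; σ2 onset /kj/ (2C), coda /ln/ (4→3 falls) ok → licit
/wjo.je/ — σ1 onset /wj/ (2C), coda /∅/ ok; σ2 onset /j/, coda /∅/ ok → licit
/si.navp/ — σ1 onset /s/, coda /∅/ ok; σ2 onset /n/, coda /vp/ (2→1 falls) ok → licit
/ler/ — σ1 onset /l/, coda /r/ ok → licit
/zkafb.lojp/ — σ1 onset /zk/ (2C), coda /fb/ (2→1 falls) ok; σ2 onset /l/, coda /jp/ (5→1 falls) ok → licit
/taw.pna/ — σ1 onset /t/, coda /w/ ok; σ2 onset /pn/ (2C), coda /∅/ ok → licit
/telg/ — σ1 onset /t/, coda /lg/ (4→1 falls) ok → licit
Licit: /tjoj/, /jin.kjoln/, /wjo.je/, /si.navp/, /ler/, /zkafb.lojp/, /taw.pna/, /telg/ → 8.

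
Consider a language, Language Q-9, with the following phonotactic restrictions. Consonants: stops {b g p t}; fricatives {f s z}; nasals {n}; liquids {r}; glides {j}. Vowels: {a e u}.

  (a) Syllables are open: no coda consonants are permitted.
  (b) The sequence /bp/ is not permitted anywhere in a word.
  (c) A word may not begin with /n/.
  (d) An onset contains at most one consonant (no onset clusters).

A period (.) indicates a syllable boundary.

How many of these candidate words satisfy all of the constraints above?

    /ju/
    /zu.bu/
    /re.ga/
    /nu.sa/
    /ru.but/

3

/ju/ — σ1 onset /j/, coda /∅/ ok → permitted
/zu.bu/ — σ1 onset /z/, coda /∅/ ok; σ2 onset /b/, coda /∅/ ok → permitted
/re.ga/ — σ1 onset /r/, coda /∅/ ok; σ2 onset /g/, coda /∅/ ok → permitted
/nu.sa/ — violates constraint (c): word begins with /n/ → not permitted
/ru.but/ — violates constraint (a): syllable 2 coda /t/ has 1 consonant (> 0) → not permitted
Permitted: /ju/, /zu.bu/, /re.ga/ → 3.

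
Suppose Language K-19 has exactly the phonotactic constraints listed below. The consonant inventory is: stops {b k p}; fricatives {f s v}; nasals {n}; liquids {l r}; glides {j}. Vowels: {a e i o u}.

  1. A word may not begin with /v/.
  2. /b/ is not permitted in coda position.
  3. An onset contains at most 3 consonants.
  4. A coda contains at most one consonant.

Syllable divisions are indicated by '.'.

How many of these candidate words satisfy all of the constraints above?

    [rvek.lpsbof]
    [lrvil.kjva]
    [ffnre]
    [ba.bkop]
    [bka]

3

[rvek.lpsbof] — violates constraint 3: syllable 2 onset /lpsb/ has 4 consonants (> 3) → not permitted
[lrvil.kjva] — σ1 onset /lrv/ (3C), coda /l/ ok; σ2 onset /kjv/ (3C), coda /∅/ ok → permitted
[ffnre] — violates constraint 3: syllable 1 onset /ffnr/ has 4 consonants (> 3) → not permitted
[ba.bkop] — σ1 onset /b/, coda /∅/ ok; σ2 onset /bk/ (2C), coda /p/ ok → permitted
[bka] — σ1 onset /bk/ (2C), coda /∅/ ok → permitted
Permitted: [lrvil.kjva], [ba.bkop], [bka] → 3.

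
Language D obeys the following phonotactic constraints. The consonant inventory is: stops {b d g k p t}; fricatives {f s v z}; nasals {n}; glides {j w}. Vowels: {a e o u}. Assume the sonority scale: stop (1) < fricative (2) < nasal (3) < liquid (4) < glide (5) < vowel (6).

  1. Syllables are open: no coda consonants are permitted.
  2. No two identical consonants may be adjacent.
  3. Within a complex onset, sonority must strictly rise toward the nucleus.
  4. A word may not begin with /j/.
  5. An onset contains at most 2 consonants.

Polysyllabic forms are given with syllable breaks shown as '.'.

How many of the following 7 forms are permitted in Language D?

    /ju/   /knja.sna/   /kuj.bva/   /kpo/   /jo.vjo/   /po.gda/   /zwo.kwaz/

/ju/ — violates constraint 4: word begins with /j/ → not permitted
/knja.sna/ — violates constraint 5: syllable 1 onset /knj/ has 3 consonants (> 2) → not permitted
/kuj.bva/ — violates constraint 1: syllable 1 coda /j/ has 1 consonant (> 0) → not permitted
/kpo/ — violates constraint 3: syllable 1 onset /kp/: /k/ (stop, 1) → /p/ (stop, 1) does not rise → not permitted
/jo.vjo/ — violates constraint 4: word begins with /j/ → not permitted
/po.gda/ — violates constraint 3: syllable 2 onset /gd/: /g/ (stop, 1) → /d/ (stop, 1) does not rise → not permitted
/zwo.kwaz/ — violates constraint 1: syllable 2 coda /z/ has 1 consonant (> 0) → not permitted
No form is permitted → 0.

0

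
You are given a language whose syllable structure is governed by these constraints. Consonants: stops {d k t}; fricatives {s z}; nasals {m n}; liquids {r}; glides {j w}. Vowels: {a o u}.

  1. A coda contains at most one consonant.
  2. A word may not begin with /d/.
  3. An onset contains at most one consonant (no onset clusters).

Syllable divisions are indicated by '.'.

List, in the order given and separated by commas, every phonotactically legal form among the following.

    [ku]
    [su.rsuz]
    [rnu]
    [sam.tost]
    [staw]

[ku] — σ1 onset /k/, coda /∅/ ok → phonotactically legal
[su.rsuz] — violates constraint 3: syllable 2 onset /rs/ has 2 consonants (> 1) → phonotactically illegal
[rnu] — violates constraint 3: syllable 1 onset /rn/ has 2 consonants (> 1) → phonotactically illegal
[sam.tost] — violates constraint 1: syllable 2 coda /st/ has 2 consonants (> 1) → phonotactically illegal
[staw] — violates constraint 3: syllable 1 onset /st/ has 2 consonants (> 1) → phonotactically illegal

[ku]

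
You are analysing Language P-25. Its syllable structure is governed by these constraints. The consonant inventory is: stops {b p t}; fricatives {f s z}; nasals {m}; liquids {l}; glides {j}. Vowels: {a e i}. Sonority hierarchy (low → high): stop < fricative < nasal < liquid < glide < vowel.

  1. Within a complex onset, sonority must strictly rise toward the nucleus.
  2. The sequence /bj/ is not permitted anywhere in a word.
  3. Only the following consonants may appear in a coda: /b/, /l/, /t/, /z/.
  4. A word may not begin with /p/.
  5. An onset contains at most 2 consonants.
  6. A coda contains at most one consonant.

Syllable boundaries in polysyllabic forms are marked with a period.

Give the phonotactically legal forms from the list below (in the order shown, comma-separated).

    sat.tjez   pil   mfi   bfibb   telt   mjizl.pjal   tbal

sat.tjez

sat.tjez — σ1 onset /s/, coda /t/ ok; σ2 onset /tj/ (1→5 rises), coda /z/ ok → phonotactically legal
pil — violates constraint 4: word begins with /p/ → phonotactically illegal
mfi — violates constraint 1: syllable 1 onset /mf/: /m/ (nasal, 3) → /f/ (fricative, 2) does not rise → phonotactically illegal
bfibb — violates constraint 6: syllable 1 coda /bb/ has 2 consonants (> 1) → phonotactically illegal
telt — violates constraint 6: syllable 1 coda /lt/ has 2 consonants (> 1) → phonotactically illegal
mjizl.pjal — violates constraint 6: syllable 1 coda /zl/ has 2 consonants (> 1) → phonotactically illegal
tbal — violates constraint 1: syllable 1 onset /tb/: /t/ (stop, 1) → /b/ (stop, 1) does not rise → phonotactically illegal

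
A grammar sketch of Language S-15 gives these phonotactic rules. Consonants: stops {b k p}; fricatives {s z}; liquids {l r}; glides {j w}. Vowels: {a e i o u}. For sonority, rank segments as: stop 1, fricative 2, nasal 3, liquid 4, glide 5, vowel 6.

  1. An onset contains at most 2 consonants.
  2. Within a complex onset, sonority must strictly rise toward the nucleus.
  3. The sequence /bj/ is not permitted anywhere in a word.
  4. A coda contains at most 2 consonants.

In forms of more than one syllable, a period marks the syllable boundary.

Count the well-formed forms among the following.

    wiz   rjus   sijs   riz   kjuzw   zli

wiz — σ1 onset /w/, coda /z/ ok → well-formed
rjus — σ1 onset /rj/ (4→5 rises), coda /s/ ok → well-formed
sijs — σ1 onset /s/, coda /js/ (2C) ok → well-formed
riz — σ1 onset /r/, coda /z/ ok → well-formed
kjuzw — σ1 onset /kj/ (1→5 rises), coda /zw/ (2C) ok → well-formed
zli — σ1 onset /zl/ (2→4 rises), coda /∅/ ok → well-formed
Well-formed: wiz, rjus, sijs, riz, kjuzw, zli → 6.

6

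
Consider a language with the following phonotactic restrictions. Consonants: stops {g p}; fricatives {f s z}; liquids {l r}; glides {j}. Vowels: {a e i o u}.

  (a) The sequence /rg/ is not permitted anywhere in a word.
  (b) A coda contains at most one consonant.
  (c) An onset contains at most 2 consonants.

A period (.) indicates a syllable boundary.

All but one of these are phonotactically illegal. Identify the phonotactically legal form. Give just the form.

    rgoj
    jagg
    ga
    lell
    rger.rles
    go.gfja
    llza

rgoj — violates constraint (a): contains banned sequence /rg/ → phonotactically illegal
jagg — violates constraint (b): syllable 1 coda /gg/ has 2 consonants (> 1) → phonotactically illegal
ga — σ1 onset /g/, coda /∅/ ok → phonotactically legal
lell — violates constraint (b): syllable 1 coda /ll/ has 2 consonants (> 1) → phonotactically illegal
rger.rles — violates constraint (a): contains banned sequence /rg/ → phonotactically illegal
go.gfja — violates constraint (c): syllable 2 onset /gfj/ has 3 consonants (> 2) → phonotactically illegal
llza — violates constraint (c): syllable 1 onset /llz/ has 3 consonants (> 2) → phonotactically illegal

ga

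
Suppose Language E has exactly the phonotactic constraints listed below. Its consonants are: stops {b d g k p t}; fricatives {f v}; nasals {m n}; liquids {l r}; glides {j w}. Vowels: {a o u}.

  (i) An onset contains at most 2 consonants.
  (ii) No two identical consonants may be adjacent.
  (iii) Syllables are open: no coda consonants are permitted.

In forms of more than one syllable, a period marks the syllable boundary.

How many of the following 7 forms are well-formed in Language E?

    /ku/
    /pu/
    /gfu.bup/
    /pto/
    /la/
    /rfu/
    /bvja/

5

/ku/ — σ1 onset /k/, coda /∅/ ok → well-formed
/pu/ — σ1 onset /p/, coda /∅/ ok → well-formed
/gfu.bup/ — violates constraint (iii): syllable 2 coda /p/ has 1 consonant (> 0) → ill-formed
/pto/ — σ1 onset /pt/ (2C), coda /∅/ ok → well-formed
/la/ — σ1 onset /l/, coda /∅/ ok → well-formed
/rfu/ — σ1 onset /rf/ (2C), coda /∅/ ok → well-formed
/bvja/ — violates constraint (i): syllable 1 onset /bvj/ has 3 consonants (> 2) → ill-formed
Well-formed: /ku/, /pu/, /pto/, /la/, /rfu/ → 5.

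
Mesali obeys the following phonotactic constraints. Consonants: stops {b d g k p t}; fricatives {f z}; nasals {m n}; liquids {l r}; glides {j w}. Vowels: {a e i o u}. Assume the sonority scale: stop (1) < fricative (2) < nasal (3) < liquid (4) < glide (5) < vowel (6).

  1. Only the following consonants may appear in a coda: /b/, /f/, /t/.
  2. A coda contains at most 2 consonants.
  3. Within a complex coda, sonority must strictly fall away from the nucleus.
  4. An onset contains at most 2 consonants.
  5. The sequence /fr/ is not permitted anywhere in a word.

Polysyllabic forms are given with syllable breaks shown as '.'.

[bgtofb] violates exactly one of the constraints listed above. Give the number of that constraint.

4

[bgtofb]: syllable 1 onset /bgt/ has 3 consonants (> 2).
This is a violation of constraint 4: "An onset contains at most 2 consonants."
The remaining constraints (1, 2, 3, 5) are satisfied.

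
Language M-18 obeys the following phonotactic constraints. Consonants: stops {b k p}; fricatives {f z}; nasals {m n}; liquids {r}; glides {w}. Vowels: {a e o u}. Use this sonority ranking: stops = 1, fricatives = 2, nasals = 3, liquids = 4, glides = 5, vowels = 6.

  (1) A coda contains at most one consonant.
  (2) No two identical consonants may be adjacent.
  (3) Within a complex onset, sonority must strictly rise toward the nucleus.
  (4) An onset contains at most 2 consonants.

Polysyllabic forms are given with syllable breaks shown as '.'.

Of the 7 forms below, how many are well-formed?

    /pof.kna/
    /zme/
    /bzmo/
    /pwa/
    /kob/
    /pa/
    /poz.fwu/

6

/pof.kna/ — σ1 onset /p/, coda /f/ ok; σ2 onset /kn/ (1→3 rises), coda /∅/ ok → well-formed
/zme/ — σ1 onset /zm/ (2→3 rises), coda /∅/ ok → well-formed
/bzmo/ — violates constraint 4: syllable 1 onset /bzm/ has 3 consonants (> 2) → ill-formed
/pwa/ — σ1 onset /pw/ (1→5 rises), coda /∅/ ok → well-formed
/kob/ — σ1 onset /k/, coda /b/ ok → well-formed
/pa/ — σ1 onset /p/, coda /∅/ ok → well-formed
/poz.fwu/ — σ1 onset /p/, coda /z/ ok; σ2 onset /fw/ (2→5 rises), coda /∅/ ok → well-formed
Well-formed: /pof.kna/, /zme/, /pwa/, /kob/, /pa/, /poz.fwu/ → 6.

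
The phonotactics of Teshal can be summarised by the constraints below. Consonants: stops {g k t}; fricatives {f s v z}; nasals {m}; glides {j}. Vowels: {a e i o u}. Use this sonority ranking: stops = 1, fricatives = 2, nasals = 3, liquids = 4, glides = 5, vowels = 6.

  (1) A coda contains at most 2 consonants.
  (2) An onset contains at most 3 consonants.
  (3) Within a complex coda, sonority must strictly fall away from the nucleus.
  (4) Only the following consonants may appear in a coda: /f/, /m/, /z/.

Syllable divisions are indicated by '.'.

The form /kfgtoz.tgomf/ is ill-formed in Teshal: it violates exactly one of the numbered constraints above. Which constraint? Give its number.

/kfgtoz.tgomf/: syllable 1 onset /kfgt/ has 4 consonants (> 3).
This is a violation of constraint 2: "An onset contains at most 3 consonants."
The remaining constraints (1, 3, 4) are satisfied.

2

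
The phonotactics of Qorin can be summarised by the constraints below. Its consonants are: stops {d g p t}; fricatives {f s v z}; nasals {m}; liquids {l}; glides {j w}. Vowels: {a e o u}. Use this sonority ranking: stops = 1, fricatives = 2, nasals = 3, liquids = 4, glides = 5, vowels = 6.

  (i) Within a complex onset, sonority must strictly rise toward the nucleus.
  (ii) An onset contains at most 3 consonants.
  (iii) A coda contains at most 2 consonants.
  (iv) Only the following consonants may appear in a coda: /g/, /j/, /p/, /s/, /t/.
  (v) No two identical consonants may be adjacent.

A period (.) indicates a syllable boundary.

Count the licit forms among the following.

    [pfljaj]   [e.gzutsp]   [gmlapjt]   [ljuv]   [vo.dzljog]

0

[pfljaj] — violates constraint (ii): syllable 1 onset /pflj/ has 4 consonants (> 3) → illicit
[e.gzutsp] — violates constraint (iii): syllable 2 coda /tsp/ has 3 consonants (> 2) → illicit
[gmlapjt] — violates constraint (iii): syllable 1 coda /pjt/ has 3 consonants (> 2) → illicit
[ljuv] — violates constraint (iv): syllable 1 coda contains /v/, which is not a licensed coda consonant → illicit
[vo.dzljog] — violates constraint (ii): syllable 2 onset /dzlj/ has 4 consonants (> 3) → illicit
No form is licit → 0.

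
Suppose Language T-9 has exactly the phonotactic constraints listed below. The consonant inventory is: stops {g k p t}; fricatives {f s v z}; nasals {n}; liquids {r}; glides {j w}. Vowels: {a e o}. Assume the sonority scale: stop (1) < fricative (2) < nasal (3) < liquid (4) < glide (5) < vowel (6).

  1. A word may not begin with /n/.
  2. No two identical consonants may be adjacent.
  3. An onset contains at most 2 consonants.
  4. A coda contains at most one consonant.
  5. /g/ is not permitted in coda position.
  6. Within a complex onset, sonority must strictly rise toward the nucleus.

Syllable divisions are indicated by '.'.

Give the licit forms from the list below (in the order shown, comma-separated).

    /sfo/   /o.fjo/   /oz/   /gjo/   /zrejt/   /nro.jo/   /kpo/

/o.fjo/, /oz/, /gjo/

/sfo/ — violates constraint 6: syllable 1 onset /sf/: /s/ (fricative, 2) → /f/ (fricative, 2) does not rise → illicit
/o.fjo/ — σ1 onset /∅/, coda /∅/ ok; σ2 onset /fj/ (2→5 rises), coda /∅/ ok → licit
/oz/ — σ1 onset /∅/, coda /z/ ok → licit
/gjo/ — σ1 onset /gj/ (1→5 rises), coda /∅/ ok → licit
/zrejt/ — violates constraint 4: syllable 1 coda /jt/ has 2 consonants (> 1) → illicit
/nro.jo/ — violates constraint 1: word begins with /n/ → illicit
/kpo/ — violates constraint 6: syllable 1 onset /kp/: /k/ (stop, 1) → /p/ (stop, 1) does not rise → illicit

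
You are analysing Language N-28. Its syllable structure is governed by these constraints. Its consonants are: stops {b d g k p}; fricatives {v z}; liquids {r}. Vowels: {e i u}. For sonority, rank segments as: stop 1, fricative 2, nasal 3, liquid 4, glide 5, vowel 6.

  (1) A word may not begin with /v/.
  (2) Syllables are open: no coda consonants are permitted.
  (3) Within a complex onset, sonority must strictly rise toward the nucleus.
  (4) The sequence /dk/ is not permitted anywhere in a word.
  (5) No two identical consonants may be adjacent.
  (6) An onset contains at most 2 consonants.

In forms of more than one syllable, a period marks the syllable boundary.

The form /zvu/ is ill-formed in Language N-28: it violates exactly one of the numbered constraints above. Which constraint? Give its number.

/zvu/: syllable 1 onset /zv/: /z/ (fricative, 2) → /v/ (fricative, 2) does not rise.
This is a violation of constraint 3: "Within a complex onset, sonority must strictly rise toward the nucleus."
The remaining constraints (1, 2, 4, 5, 6) are satisfied.

3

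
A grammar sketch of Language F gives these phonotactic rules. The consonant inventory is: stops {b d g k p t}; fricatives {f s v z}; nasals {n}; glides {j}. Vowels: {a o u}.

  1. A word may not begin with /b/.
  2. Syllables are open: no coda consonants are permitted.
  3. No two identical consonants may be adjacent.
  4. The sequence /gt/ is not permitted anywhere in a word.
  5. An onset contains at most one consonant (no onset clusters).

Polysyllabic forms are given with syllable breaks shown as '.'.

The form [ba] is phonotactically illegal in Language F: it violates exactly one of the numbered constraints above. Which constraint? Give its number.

[ba]: word begins with /b/.
This is a violation of constraint 1: "A word may not begin with /b/."
The remaining constraints (2, 3, 4, 5) are satisfied.

1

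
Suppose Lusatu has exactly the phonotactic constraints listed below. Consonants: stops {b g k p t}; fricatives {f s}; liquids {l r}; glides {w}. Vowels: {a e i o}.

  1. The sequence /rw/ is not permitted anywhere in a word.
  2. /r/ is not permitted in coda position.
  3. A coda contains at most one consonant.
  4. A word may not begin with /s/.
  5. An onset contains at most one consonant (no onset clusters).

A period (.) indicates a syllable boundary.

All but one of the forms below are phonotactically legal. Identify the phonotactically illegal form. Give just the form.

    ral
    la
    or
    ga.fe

ral — σ1 onset /r/, coda /l/ ok → phonotactically legal
la — σ1 onset /l/, coda /∅/ ok → phonotactically legal
or — violates constraint 2: syllable 1 coda contains /r/ → phonotactically illegal
ga.fe — σ1 onset /g/, coda /∅/ ok; σ2 onset /f/, coda /∅/ ok → phonotactically legal

or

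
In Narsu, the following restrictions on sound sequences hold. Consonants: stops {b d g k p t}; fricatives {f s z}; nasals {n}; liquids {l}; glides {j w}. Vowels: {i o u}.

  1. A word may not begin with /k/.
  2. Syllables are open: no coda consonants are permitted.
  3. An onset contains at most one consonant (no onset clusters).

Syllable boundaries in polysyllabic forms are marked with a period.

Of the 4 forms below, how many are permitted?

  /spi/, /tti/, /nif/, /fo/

/spi/ — violates constraint 3: syllable 1 onset /sp/ has 2 consonants (> 1) → not permitted
/tti/ — violates constraint 3: syllable 1 onset /tt/ has 2 consonants (> 1) → not permitted
/nif/ — violates constraint 2: syllable 1 coda /f/ has 1 consonant (> 0) → not permitted
/fo/ — σ1 onset /f/, coda /∅/ ok → permitted
Permitted: /fo/ → 1.

1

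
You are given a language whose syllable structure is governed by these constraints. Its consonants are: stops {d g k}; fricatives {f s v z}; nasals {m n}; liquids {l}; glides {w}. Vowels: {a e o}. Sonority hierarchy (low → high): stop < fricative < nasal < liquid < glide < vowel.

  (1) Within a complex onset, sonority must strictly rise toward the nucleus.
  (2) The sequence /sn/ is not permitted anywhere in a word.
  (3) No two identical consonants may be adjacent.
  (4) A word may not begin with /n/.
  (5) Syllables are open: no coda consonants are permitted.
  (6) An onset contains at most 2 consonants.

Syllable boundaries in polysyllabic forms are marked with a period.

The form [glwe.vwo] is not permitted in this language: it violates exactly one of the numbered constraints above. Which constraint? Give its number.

6

[glwe.vwo]: syllable 1 onset /glw/ has 3 consonants (> 2).
This is a violation of constraint 6: "An onset contains at most 2 consonants."
The remaining constraints (1, 2, 3, 4, 5) are satisfied.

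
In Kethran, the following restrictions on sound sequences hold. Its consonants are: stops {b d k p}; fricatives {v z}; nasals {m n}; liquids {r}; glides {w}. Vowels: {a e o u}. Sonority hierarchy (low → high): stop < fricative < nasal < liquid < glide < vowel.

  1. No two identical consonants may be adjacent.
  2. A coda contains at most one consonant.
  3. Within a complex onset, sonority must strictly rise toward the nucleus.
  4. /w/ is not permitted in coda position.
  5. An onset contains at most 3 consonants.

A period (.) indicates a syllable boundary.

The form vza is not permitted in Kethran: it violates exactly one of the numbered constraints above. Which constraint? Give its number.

vza: syllable 1 onset /vz/: /v/ (fricative, 2) → /z/ (fricative, 2) does not rise.
This is a violation of constraint 3: "Within a complex onset, sonority must strictly rise toward the nucleus."
The remaining constraints (1, 2, 4, 5) are satisfied.

3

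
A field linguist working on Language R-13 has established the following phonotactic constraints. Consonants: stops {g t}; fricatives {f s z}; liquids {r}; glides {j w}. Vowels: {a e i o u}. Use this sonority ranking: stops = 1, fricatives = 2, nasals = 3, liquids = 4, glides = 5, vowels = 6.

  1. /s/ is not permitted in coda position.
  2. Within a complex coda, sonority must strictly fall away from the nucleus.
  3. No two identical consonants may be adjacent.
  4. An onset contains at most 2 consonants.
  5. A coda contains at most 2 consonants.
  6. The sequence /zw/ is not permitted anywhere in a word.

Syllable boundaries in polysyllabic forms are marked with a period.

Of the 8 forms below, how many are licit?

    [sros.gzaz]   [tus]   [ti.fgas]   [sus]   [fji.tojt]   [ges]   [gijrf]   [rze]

2

[sros.gzaz] — violates constraint 1: syllable 1 coda contains /s/ → illicit
[tus] — violates constraint 1: syllable 1 coda contains /s/ → illicit
[ti.fgas] — violates constraint 1: syllable 2 coda contains /s/ → illicit
[sus] — violates constraint 1: syllable 1 coda contains /s/ → illicit
[fji.tojt] — σ1 onset /fj/ (2C), coda /∅/ ok; σ2 onset /t/, coda /jt/ (5→1 falls) ok → licit
[ges] — violates constraint 1: syllable 1 coda contains /s/ → illicit
[gijrf] — violates constraint 5: syllable 1 coda /jrf/ has 3 consonants (> 2) → illicit
[rze] — σ1 onset /rz/ (2C), coda /∅/ ok → licit
Licit: [fji.tojt], [rze] → 2.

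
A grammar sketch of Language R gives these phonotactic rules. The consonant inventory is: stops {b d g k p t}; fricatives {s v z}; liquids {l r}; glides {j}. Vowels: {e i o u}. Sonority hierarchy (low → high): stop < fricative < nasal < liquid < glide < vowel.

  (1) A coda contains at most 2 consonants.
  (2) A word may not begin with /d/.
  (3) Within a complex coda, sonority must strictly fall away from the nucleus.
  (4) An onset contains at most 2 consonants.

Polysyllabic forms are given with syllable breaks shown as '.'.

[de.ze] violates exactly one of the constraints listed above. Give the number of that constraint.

[de.ze]: word begins with /d/.
This is a violation of constraint 2: "A word may not begin with /d/."
The remaining constraints (1, 3, 4) are satisfied.

2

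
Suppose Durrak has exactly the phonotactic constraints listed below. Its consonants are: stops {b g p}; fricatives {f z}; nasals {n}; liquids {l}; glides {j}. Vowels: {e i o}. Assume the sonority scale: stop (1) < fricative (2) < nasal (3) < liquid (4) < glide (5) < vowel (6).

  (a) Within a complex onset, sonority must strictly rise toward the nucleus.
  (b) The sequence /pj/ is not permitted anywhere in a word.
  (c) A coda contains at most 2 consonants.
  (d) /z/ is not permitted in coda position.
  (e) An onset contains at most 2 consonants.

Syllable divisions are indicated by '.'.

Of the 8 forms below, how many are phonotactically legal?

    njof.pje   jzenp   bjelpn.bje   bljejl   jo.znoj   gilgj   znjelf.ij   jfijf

njof.pje — violates constraint (b): contains banned sequence /pj/ → phonotactically illegal
jzenp — violates constraint (a): syllable 1 onset /jz/: /j/ (glide, 5) → /z/ (fricative, 2) does not rise → phonotactically illegal
bjelpn.bje — violates constraint (c): syllable 1 coda /lpn/ has 3 consonants (> 2) → phonotactically illegal
bljejl — violates constraint (e): syllable 1 onset /blj/ has 3 consonants (> 2) → phonotactically illegal
jo.znoj — σ1 onset /j/, coda /∅/ ok; σ2 onset /zn/ (2→3 rises), coda /j/ ok → phonotactically legal
gilgj — violates constraint (c): syllable 1 coda /lgj/ has 3 consonants (> 2) → phonotactically illegal
znjelf.ij — violates constraint (e): syllable 1 onset /znj/ has 3 consonants (> 2) → phonotactically illegal
jfijf — violates constraint (a): syllable 1 onset /jf/: /j/ (glide, 5) → /f/ (fricative, 2) does not rise → phonotactically illegal
Phonotactically legal: jo.znoj → 1.

1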